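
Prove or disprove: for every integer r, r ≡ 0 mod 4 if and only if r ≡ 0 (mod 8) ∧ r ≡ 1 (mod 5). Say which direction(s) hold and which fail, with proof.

[⇐] If r ≡ 0 (mod 8) and r ≡ 1 (mod 5), then by the Chinese remainder theorem r ≡ 16 (mod 40). Since 16 ≡ 0 (mod 4) and 4 ∣ 40, we get r ≡ 0 (mod 4).

[⇒] This fails: r = 0 gives 0 ≡ 0 (mod 4) but 0 ≡ 0 (mod 5), so the conjunction on the right does not hold.

Not equivalent: only (⇐) holds.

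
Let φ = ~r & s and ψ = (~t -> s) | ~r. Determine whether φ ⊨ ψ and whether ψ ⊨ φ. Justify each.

(⟹) Assume the antecedent. If r is true, the antecedent cannot hold. If r is false, (~t -> s) | ~r reduces to true regardless of the other variables. Either way (~t -> s) | ~r holds.

(⟸) This fails. Under r = F, t = F, s = F, the left side is false but the right side is true.

Only the forward implication holds.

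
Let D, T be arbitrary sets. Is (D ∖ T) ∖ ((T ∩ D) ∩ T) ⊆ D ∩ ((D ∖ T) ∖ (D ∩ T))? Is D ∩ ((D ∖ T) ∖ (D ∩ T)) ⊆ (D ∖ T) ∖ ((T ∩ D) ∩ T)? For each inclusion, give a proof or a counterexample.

(⟹) Let x ∈ (D ∖ T) ∖ ((T ∩ D) ∩ T). Then x ∈ D and x ∉ T, from which x ∈ D ∩ ((D ∖ T) ∖ (D ∩ T)).

(⟸) Let x ∈ D ∩ ((D ∖ T) ∖ (D ∩ T)). Then x ∈ D and x ∉ T, from which x ∈ (D ∖ T) ∖ ((T ∩ D) ∩ T).

The two sets are equal.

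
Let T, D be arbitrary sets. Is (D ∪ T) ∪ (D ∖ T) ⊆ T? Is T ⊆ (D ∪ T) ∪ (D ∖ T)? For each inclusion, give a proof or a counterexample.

(⊆) fails; (⊇) holds.

(⟹) This inclusion fails. Take T = ∅, D = {1}; then 1 ∈ (D ∪ T) ∪ (D ∖ T) but 1 ∉ T.

(⟸) Let x ∈ T. Then either x ∈ T and x ∉ D; or x ∈ T ∩ D. In each case x ∈ (D ∪ T) ∪ (D ∖ T), so T ⊆ (D ∪ T) ∪ (D ∖ T).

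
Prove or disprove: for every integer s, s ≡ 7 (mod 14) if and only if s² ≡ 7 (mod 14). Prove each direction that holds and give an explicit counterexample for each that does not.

Forward direction. Suppose s ≡ 7 (mod 14). Write s = 14j + 7. Then (14j + 7)² = 196j² + 196j + 49 = 14(14j² + 14j + 3) + 7, so s² ≡ 7 (mod 14).

Converse. Suppose s² ≡ 7 (mod 14). The only residue r in {0, …, 13} with r² ≡ 7 (mod 14) is r = 7, so s ≡ 7 (mod 14).

The biconditional holds.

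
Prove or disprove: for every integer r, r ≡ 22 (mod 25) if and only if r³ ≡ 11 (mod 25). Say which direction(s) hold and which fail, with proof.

Neither implication holds.

Forward direction. This fails: take r = 22. Then 22 ≡ 22 (mod 25), but 22³ = 10648 ≡ 23 (mod 25), not 11.

Converse. This fails: take r = 21. Then 21³ = 9261 ≡ 11 (mod 25), yet 21 ≡ 21 (mod 25), not 22.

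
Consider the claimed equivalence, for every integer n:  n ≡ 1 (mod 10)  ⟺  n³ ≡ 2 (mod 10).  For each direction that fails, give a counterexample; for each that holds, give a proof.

Both directions fail.

(→) This fails: take n = 1. Then 1 ≡ 1 (mod 10), but 1³ = 1 ≡ 1 (mod 10), not 2.

(←) This fails: take n = 8. Then 8³ = 512 ≡ 2 (mod 10), yet 8 ≡ 8 (mod 10), not 1.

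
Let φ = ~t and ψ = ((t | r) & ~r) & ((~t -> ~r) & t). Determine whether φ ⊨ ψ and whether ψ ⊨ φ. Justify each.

[⇒] This fails. Under r = F, t = F, the left side is true but the right side is false.

[⇐] This fails. Under r = F, t = T, the left side is false but the right side is true.

(⇒) fails and (⇐) fails.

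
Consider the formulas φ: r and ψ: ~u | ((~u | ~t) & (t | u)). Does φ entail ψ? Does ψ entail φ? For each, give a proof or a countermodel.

(→) This fails. Under t = T, r = T, u = T, the left side is true but the right side is false.

(←) This fails. Under t = F, r = F, u = F, the left side is false but the right side is true.

Both directions fail.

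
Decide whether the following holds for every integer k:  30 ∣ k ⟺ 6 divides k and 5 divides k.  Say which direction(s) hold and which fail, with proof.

Both implications hold.

(⇒) If 30 ∣ k, write k = 30q. Since 30 = 5·6, k = 6·(5q), so 6 ∣ k; and since 30 = 6·5, k = 5·(6q), so 5 ∣ k.

(⇐) Suppose 6 ∣ k and 5 ∣ k. Any common multiple of 6 and 5 is a multiple of their lcm; here gcd(6, 5) = 1, so lcm(6, 5) = 6·5 = 30, so 30 ∣ k.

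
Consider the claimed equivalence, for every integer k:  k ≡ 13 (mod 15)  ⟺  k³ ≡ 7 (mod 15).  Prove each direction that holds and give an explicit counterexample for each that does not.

Both implications hold.

(⟹) Suppose k ≡ 13 (mod 15). Write k = 15j + 13. Then (15j + 13)³ = 3375j³ + 8775j² + 7605j + 2197 = 15(225j³ + 585j² + 507j + 146) + 7, so k³ ≡ 7 (mod 15).

(⟸) Conversely, suppose k³ ≡ 7 (mod 15). The only residue r in {0, …, 14} with r³ ≡ 7 (mod 15) is r = 13, so k ≡ 13 (mod 15).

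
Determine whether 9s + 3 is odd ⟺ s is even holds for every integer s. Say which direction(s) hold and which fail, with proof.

The biconditional holds.

(⇐) Suppose s is even; write s = 2j. Then 9s + 3 = 9·(2j) + 3 = 2·9j + 3, which is odd.

(⇒) Suppose 9s + 3 is odd. Since 9 is odd, 9s and s have the same parity, so 9s + 3 ≡ s + 3 (mod 2). As 3 is odd, 9s + 3 is odd exactly when s is even. Thus s is even.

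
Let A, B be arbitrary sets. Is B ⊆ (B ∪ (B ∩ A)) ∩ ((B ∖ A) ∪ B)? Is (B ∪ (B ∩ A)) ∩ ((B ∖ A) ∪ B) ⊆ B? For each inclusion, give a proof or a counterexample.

Forward inclusion. Let x ∈ B. Then either x ∈ B and x ∉ A; or x ∈ A ∩ B. In each case x ∈ (B ∪ (B ∩ A)) ∩ ((B ∖ A) ∪ B), so B ⊆ (B ∪ (B ∩ A)) ∩ ((B ∖ A) ∪ B).

Reverse inclusion. Let x ∈ (B ∪ (B ∩ A)) ∩ ((B ∖ A) ∪ B). Then either x ∈ B and x ∉ A; or x ∈ A ∩ B. In each case x ∈ B, so (B ∪ (B ∩ A)) ∩ ((B ∖ A) ∪ B) ⊆ B.

The two sets are equal.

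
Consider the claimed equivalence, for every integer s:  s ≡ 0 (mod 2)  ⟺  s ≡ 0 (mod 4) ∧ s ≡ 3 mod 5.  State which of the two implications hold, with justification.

Only the reverse direction holds.

(→) This fails: s = 0 gives 0 ≡ 0 (mod 2) but 0 ≡ 0 (mod 5), so the conjunction on the right does not hold.

(←) Conversely, if s ≡ 0 (mod 4) and s ≡ 3 (mod 5), then by the Chinese remainder theorem s ≡ 8 (mod 20). Since 8 ≡ 0 (mod 2) and 2 ∣ 20, we get s ≡ 0 (mod 2).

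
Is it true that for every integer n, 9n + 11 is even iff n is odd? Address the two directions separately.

[⇒] Suppose 9n + 11 is even. Since 9 is odd, 9n and n have the same parity, so 9n + 11 ≡ n + 11 (mod 2). As 11 is odd, 9n + 11 is even exactly when n is odd. Thus n is odd.

[⇐] Conversely, suppose n is odd; write n = 2j + 1. Then 9n + 11 = 9·(2j + 1) + 11 = 2·9j + 20, which is even.

Both directions hold.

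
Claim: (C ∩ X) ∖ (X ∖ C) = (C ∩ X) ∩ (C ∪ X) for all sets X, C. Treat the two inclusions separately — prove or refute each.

(⊆) Let x ∈ (C ∩ X) ∖ (X ∖ C). Then x ∈ X ∩ C, from which x ∈ (C ∩ X) ∩ (C ∪ X).

(⊇) Let x ∈ (C ∩ X) ∩ (C ∪ X). Then x ∈ X ∩ C, from which x ∈ (C ∩ X) ∖ (X ∖ C).

The two sets are equal.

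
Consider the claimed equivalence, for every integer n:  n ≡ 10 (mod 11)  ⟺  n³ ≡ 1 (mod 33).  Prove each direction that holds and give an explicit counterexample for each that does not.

Neither direction holds.

(⇒) This fails: take n = 10. Then 10 ≡ 10 (mod 11), but 10³ = 1000 ≡ 10 (mod 33), not 1.

(⇐) This fails: take n = 1. Then 1³ = 1 ≡ 1 (mod 33), yet 1 ≡ 1 (mod 11), not 10.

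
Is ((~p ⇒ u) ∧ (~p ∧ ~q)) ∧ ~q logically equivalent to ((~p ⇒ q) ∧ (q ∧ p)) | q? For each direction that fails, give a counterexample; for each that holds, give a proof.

Both directions fail.

[⇒] This fails. Under q = F, p = F, u = T, the left side is true but the right side is false.

[⇐] This fails. Under q = T, p = F, u = F, the left side is false but the right side is true.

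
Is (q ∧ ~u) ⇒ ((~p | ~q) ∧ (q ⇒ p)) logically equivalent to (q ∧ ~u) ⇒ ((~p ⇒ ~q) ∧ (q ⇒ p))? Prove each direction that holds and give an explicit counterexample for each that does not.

The forward direction holds; the converse fails.

(⟸) This fails. Under u = F, p = T, q = T, the left side is false but the right side is true.

(⟹) Assume the antecedent. If u is true, the consequent reduces to true regardless of the other variables. If u is false, the antecedent forces (u = F, p = F, q = F) or (u = F, p = T, q = F), and the consequent holds there. Either way the consequent holds.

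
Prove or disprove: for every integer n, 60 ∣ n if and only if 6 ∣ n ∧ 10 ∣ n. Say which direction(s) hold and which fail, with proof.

(→) If 60 ∣ n, write n = 60q. Since 60 = 10·6, n = 6·(10q), so 6 ∣ n; and since 60 = 6·10, n = 10·(6q), so 10 ∣ n.

(←) This fails: take n = 30. Both 6 ∣ 30 and 10 ∣ 30, yet 30 is not a multiple of 60 (since 30 = 0·60 + 30), so 60 ∤ 30.

Only the forward implication holds.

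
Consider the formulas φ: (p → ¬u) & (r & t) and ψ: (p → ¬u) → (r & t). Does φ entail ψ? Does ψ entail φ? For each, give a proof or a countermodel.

(⇒) Assume the antecedent. If u is true, the antecedent forces (u = T, t = T, p = F, r = T), and (p → ¬u) → (r & t) holds there. If u is false, the antecedent forces (u = F, t = T, p = F, r = T) or (u = F, t = T, p = T, r = T), and (p → ¬u) → (r & t) holds there. Either way (p → ¬u) → (r & t) holds.

(⇐) This fails. Under u = T, t = F, p = T, r = F, the left side is false but the right side is true.

Only the forward implication holds.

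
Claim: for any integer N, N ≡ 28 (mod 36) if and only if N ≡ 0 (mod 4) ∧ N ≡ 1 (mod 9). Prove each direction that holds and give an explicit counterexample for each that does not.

Both directions hold; the statement is true.

(⟹) Suppose N ≡ 28 (mod 36); write N = 36j + 28. Since 4 ∣ 36, reducing mod 4 gives N ≡ 28 ≡ 0 (mod 4); since 9 ∣ 36, reducing mod 9 gives N ≡ 28 ≡ 1 (mod 9).

(⟸) Conversely, if N ≡ 0 (mod 4) and N ≡ 1 (mod 9), then by the Chinese remainder theorem N ≡ 28 (mod 36). This is exactly N ≡ 28 (mod 36).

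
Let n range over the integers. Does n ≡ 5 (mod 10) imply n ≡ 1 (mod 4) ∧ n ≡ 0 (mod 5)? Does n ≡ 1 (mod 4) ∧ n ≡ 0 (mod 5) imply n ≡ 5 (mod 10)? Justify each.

Only the converse holds.

[⇒] This fails: n = 15 gives 15 ≡ 5 (mod 10) but 15 ≡ 3 (mod 4), so the conjunction on the right does not hold.

[⇐] Conversely, if n ≡ 1 (mod 4) and n ≡ 0 (mod 5), then by the Chinese remainder theorem n ≡ 5 (mod 20). Since 5 ≡ 5 (mod 10) and 10 ∣ 20, we get n ≡ 5 (mod 10).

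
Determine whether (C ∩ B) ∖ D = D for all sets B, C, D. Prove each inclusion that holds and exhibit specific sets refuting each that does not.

Neither inclusion holds.

Forward inclusion. This inclusion fails. Take B = {1}, C = {1}, D = ∅; then 1 ∈ (C ∩ B) ∖ D but 1 ∉ D.

Reverse inclusion. This inclusion fails. Take B = ∅, C = ∅, D = {1}; then 1 ∈ D but 1 ∉ (C ∩ B) ∖ D.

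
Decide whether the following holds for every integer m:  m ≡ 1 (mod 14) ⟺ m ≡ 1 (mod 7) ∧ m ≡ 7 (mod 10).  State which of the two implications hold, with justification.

(⇒) fails; (⇐) holds.

(←) If m ≡ 1 (mod 7) and m ≡ 7 (mod 10), then by the Chinese remainder theorem m ≡ 57 (mod 70). Since 57 ≡ 1 (mod 14) and 14 ∣ 70, we get m ≡ 1 (mod 14).

(→) This fails: m = 1 gives 1 ≡ 1 (mod 14) but 1 ≡ 1 (mod 10), so the conjunction on the right does not hold.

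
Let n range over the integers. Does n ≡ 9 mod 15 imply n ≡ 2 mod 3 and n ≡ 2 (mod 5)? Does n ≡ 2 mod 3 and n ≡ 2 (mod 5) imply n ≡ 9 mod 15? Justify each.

(→) This fails: n = 9 gives 9 ≡ 9 (mod 15) but 9 ≡ 0 (mod 3), so the conjunction on the right does not hold.

(←) This fails: n = 2 satisfies both congruences on the right (2 ≡ 2 mod 3 and 2 ≡ 2 mod 5) yet 2 ≡ 2 (mod 15), not 9.

(⇒) fails and (⇐) fails.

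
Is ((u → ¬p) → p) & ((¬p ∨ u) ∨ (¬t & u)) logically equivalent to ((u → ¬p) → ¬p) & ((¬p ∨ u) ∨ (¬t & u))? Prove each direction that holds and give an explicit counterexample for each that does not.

(⇐) This fails. Under p = F, u = F, t = F, the left side is false but the right side is true.

(⇒) Assume the antecedent. If p is true, the antecedent forces (p = T, u = T, t = F) or (p = T, u = T, t = T), and the consequent holds there. If p is false, the antecedent cannot hold. Either way the consequent holds.

The forward direction holds; the converse fails.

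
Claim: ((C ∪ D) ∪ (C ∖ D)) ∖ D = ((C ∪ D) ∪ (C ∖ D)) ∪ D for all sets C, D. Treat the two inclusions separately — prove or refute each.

(⟹) Let x ∈ ((C ∪ D) ∪ (C ∖ D)) ∖ D. Then x ∈ C and x ∉ D, from which x ∈ ((C ∪ D) ∪ (C ∖ D)) ∪ D.

(⟸) This inclusion fails. Take C = ∅, D = {1}; then 1 ∈ ((C ∪ D) ∪ (C ∖ D)) ∪ D but 1 ∉ ((C ∪ D) ∪ (C ∖ D)) ∖ D.

(⊆) holds; (⊇) fails.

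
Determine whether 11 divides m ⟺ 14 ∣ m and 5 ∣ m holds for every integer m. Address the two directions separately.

Neither direction holds.

(⟹) This fails: take m = 11. Certainly 11 ∣ 11, but 14 ∤ 11.

(⟸) This fails: take m = 70. Both 14 ∣ 70 and 5 ∣ 70, yet 70 is not a multiple of 11 (since 70 = 6·11 + 4), so 11 ∤ 70.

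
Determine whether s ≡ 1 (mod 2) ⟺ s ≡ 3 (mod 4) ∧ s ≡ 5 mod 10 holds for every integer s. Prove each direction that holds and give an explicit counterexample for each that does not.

(⟹) This fails: s = 1 gives 1 ≡ 1 (mod 2) but 1 ≡ 1 (mod 4), so the conjunction on the right does not hold.

(⟸) Conversely, if s ≡ 3 (mod 4) and s ≡ 5 (mod 10), then by the Chinese remainder theorem s ≡ 15 (mod 20). Since 15 ≡ 1 (mod 2) and 2 ∣ 20, we get s ≡ 1 (mod 2).

Not equivalent: only (⇐) holds.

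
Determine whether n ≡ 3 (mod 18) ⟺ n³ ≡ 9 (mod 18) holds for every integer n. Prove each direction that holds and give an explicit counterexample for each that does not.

(⇐) This fails: take n = 9. Then 9³ = 729 ≡ 9 (mod 18), yet 9 ≡ 9 (mod 18), not 3.

(⇒) Suppose n ≡ 3 (mod 18). Write n = 18j + 3. Then (18j + 3)³ = 5832j³ + 2916j² + 486j + 27 = 18(324j³ + 162j² + 27j + 1) + 9, so n³ ≡ 9 (mod 18).

Not equivalent: only (⇒) holds.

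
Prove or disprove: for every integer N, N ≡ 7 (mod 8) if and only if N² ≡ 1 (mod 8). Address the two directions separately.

(⇒) holds; (⇐) fails.

(⟹) Suppose N ≡ 7 (mod 8). Write N = 8j + 7. Then (8j + 7)² = 64j² + 112j + 49 = 8(8j² + 14j + 6) + 1, so N² ≡ 1 (mod 8).

(⟸) This fails: take N = 1. Then 1² = 1 ≡ 1 (mod 8), yet 1 ≡ 1 (mod 8), not 7.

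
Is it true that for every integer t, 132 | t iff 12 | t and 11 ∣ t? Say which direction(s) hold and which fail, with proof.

Both directions hold; the statement is true.

(⟹) If 132 ∣ t, write t = 132q. Since 132 = 11·12, t = 12·(11q), so 12 ∣ t; and since 132 = 12·11, t = 11·(12q), so 11 ∣ t.

(⟸) Suppose 12 ∣ t and 11 ∣ t. Any common multiple of 12 and 11 is a multiple of their lcm; here gcd(12, 11) = 1, so lcm(12, 11) = 12·11 = 132, so 132 ∣ t.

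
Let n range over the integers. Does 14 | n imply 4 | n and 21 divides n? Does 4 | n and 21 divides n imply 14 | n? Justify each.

Only the reverse direction holds.

Forward direction. This fails: take n = 14. Certainly 14 ∣ 14, but 4 ∤ 14.

Converse. Suppose 4 ∣ n and 21 ∣ n. Any common multiple of 4 and 21 is a multiple of their lcm; here gcd(4, 21) = 1, so lcm(4, 21) = 4·21 = 84, so 84 ∣ n. Since 14 ∣ 84, it follows that 14 ∣ n.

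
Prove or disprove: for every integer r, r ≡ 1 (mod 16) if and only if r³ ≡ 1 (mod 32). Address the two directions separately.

Only the converse holds.

Converse. The residues r modulo 32 with r³ ≡ 1 (mod 32) are exactly {1}, and each is ≡ 1 (mod 16).

Forward direction. This fails: take r = 17. Then 17 ≡ 1 (mod 16), but 17³ = 4913 ≡ 17 (mod 32), not 1.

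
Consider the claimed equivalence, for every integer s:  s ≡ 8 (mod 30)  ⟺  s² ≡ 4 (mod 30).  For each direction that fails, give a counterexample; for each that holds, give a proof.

Converse. This fails: take s = 2. Then 2² = 4 ≡ 4 (mod 30), yet 2 ≡ 2 (mod 30), not 8.

Forward direction. Suppose s ≡ 8 (mod 30). Write s = 30j + 8. Then (30j + 8)² = 900j² + 480j + 64 = 30(30j² + 16j + 2) + 4, so s² ≡ 4 (mod 30).

Not equivalent: only (⇒) holds.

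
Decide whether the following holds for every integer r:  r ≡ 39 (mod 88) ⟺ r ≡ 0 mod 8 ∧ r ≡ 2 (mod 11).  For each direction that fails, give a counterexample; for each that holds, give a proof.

Neither direction holds.

(⇒) This fails: r = 39 gives 39 ≡ 39 (mod 88) but 39 ≡ 7 (mod 8), so the conjunction on the right does not hold.

(⇐) This fails: r = 24 satisfies both congruences on the right (24 ≡ 0 mod 8 and 24 ≡ 2 mod 11) yet 24 ≡ 24 (mod 88), not 39.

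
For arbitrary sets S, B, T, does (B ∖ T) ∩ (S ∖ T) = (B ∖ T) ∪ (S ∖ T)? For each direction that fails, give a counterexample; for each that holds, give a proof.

(⊆) holds; (⊇) fails.

(⊇) This inclusion fails. Take S = {1}, B = ∅, T = ∅; then 1 ∈ (B ∖ T) ∪ (S ∖ T) but 1 ∉ (B ∖ T) ∩ (S ∖ T).

(⊆) Let x ∈ (B ∖ T) ∩ (S ∖ T). Then x ∈ S ∩ B and x ∉ T, from which x ∈ (B ∖ T) ∪ (S ∖ T).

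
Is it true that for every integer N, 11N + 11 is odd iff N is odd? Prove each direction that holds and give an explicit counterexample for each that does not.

[⇒] This fails: N = 2 gives 11N + 11 = 33, which is odd, but 2 is even, not odd.

[⇐] This also fails: N = 7 is odd, but 11N + 11 = 88 is even, not odd.

Neither implication holds.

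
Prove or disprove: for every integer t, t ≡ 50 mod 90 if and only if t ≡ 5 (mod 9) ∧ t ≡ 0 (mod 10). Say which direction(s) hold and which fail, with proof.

(→) Suppose t ≡ 50 (mod 90); write t = 90j + 50. Since 9 ∣ 90, reducing mod 9 gives t ≡ 50 ≡ 5 (mod 9); since 10 ∣ 90, reducing mod 10 gives t ≡ 50 ≡ 0 (mod 10).

(←) Conversely, if t ≡ 5 (mod 9) and t ≡ 0 (mod 10), then by the Chinese remainder theorem t ≡ 50 (mod 90). This is exactly t ≡ 50 (mod 90).

Both directions hold.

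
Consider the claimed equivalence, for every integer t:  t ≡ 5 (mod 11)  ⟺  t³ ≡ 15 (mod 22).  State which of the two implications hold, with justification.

Only the converse holds.

(⇒) This fails: take t = 16. Then 16 ≡ 5 (mod 11), but 16³ = 4096 ≡ 4 (mod 22), not 15.

(⇐) Conversely, the residues r modulo 22 with r³ ≡ 15 (mod 22) are exactly {5}, and each is ≡ 5 (mod 11).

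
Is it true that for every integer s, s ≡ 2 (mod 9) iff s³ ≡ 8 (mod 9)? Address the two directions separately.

The forward direction holds; the converse fails.

(⟹) Suppose s ≡ 2 (mod 9). Write s = 9j + 2. Then (9j + 2)³ = 729j³ + 486j² + 108j + 8 = 9(81j³ + 54j² + 12j) + 8, so s³ ≡ 8 (mod 9).

(⟸) This fails: take s = 5. Then 5³ = 125 ≡ 8 (mod 9), yet 5 ≡ 5 (mod 9), not 2.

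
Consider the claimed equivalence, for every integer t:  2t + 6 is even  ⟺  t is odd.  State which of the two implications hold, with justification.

(⇒) This fails: take t = 0. Then 2t + 6 = 6, which is even, yet t = 0 is even, not odd.

(⇐) Suppose t is odd. Since 2 is even, 2t is even for every t, so 2t + 6 has the same parity as 6, which is even. Hence 2t + 6 is even.

(⇒) fails; (⇐) holds.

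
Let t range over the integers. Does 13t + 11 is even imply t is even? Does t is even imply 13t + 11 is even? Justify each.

[⇒] This fails: t = 1 gives 13t + 11 = 24, which is even, but 1 is odd, not even.

[⇐] This also fails: t = 2 is even, but 13t + 11 = 37 is odd, not even.

Both directions fail.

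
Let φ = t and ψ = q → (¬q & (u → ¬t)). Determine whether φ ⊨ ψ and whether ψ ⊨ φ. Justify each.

[⇒] This fails. Under q = T, t = T, u = F, the left side is true but the right side is false.

[⇐] This fails. Under q = F, t = F, u = F, the left side is false but the right side is true.

Neither direction holds.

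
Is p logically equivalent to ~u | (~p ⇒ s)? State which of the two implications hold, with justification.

(⇒) holds; (⇐) fails.

[⇒] Assume the antecedent. If s is true, ~u | (~p ⇒ s) reduces to true regardless of the other variables. If s is false, the antecedent forces (s = F, p = T, u = F) or (s = F, p = T, u = T), and ~u | (~p ⇒ s) holds there. Either way ~u | (~p ⇒ s) holds.

[⇐] This fails. Under s = F, p = F, u = F, the left side is false but the right side is true.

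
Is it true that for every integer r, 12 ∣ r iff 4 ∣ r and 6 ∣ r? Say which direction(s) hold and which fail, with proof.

(⟸) Suppose 4 ∣ r and 6 ∣ r. Any common multiple of 4 and 6 is a multiple of their lcm; here lcm(4, 6) = 4·6/gcd(4, 6) = 24/2 = 12, so 12 ∣ r.

(⟹) If 12 ∣ r, write r = 12q. Since 12 = 3·4, r = 4·(3q), so 4 ∣ r; and since 12 = 2·6, r = 6·(2q), so 6 ∣ r.

Equivalent; both directions hold.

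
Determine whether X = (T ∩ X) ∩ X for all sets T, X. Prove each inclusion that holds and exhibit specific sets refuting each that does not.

Only the reverse inclusion holds.

Forward inclusion. This inclusion fails. Take T = ∅, X = {1}; then 1 ∈ X but 1 ∉ (T ∩ X) ∩ X.

Reverse inclusion. Let x ∈ (T ∩ X) ∩ X. Then x ∈ T ∩ X, from which x ∈ X.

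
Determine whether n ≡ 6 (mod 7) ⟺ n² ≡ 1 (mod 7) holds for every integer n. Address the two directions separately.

(⇒) holds; (⇐) fails.

(←) This fails: take n = 1. Then 1² = 1 ≡ 1 (mod 7), yet 1 ≡ 1 (mod 7), not 6.

(→) Suppose n ≡ 6 (mod 7). Write n = 7j + 6. Then (7j + 6)² = 49j² + 84j + 36 = 7(7j² + 12j + 5) + 1, so n² ≡ 1 (mod 7).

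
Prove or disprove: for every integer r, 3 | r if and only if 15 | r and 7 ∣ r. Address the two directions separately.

Only the reverse direction holds.

(→) This fails: take r = 3. Certainly 3 ∣ 3, but 15 ∤ 3.

(←) Suppose 15 ∣ r and 7 ∣ r. Any common multiple of 15 and 7 is a multiple of their lcm; here gcd(15, 7) = 1, so lcm(15, 7) = 15·7 = 105, so 105 ∣ r. Since 3 ∣ 105, it follows that 3 ∣ r.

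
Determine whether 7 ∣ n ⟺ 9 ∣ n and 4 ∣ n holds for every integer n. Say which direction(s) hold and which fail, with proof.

Neither implication holds.

(⟹) This fails: take n = 7. Certainly 7 ∣ 7, but 9 ∤ 7.

(⟸) This fails: take n = 36. Both 9 ∣ 36 and 4 ∣ 36, yet 36 is not a multiple of 7 (since 36 = 5·7 + 1), so 7 ∤ 36.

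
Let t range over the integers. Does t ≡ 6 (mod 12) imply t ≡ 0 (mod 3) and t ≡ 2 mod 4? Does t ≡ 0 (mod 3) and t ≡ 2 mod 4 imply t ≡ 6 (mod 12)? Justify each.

Equivalent; both directions hold.

(⇒) Suppose t ≡ 6 (mod 12); write t = 12j + 6. Since 3 ∣ 12, reducing mod 3 gives t ≡ 6 ≡ 0 (mod 3); since 4 ∣ 12, reducing mod 4 gives t ≡ 6 ≡ 2 (mod 4).

(⇐) Conversely, if t ≡ 0 (mod 3) and t ≡ 2 (mod 4), then by the Chinese remainder theorem t ≡ 6 (mod 12). This is exactly t ≡ 6 (mod 12).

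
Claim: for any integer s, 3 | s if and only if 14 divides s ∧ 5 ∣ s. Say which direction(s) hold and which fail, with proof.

(→) This fails: take s = 3. Certainly 3 ∣ 3, but 14 ∤ 3.

(←) This fails: take s = 70. Both 14 ∣ 70 and 5 ∣ 70, yet 70 is not a multiple of 3 (since 70 = 23·3 + 1), so 3 ∤ 70.

Neither implication holds.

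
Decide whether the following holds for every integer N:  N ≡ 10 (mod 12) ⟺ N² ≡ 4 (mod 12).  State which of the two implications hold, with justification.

Only the forward direction holds.

[⇐] This fails: take N = 2. Then 2² = 4 ≡ 4 (mod 12), yet 2 ≡ 2 (mod 12), not 10.

[⇒] Suppose N ≡ 10 (mod 12). Write N = 12j + 10. Then (12j + 10)² = 144j² + 240j + 100 = 12(12j² + 20j + 8) + 4, so N² ≡ 4 (mod 12).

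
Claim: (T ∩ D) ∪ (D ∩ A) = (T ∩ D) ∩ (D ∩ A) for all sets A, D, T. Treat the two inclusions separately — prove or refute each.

(⟸) Let x ∈ (T ∩ D) ∩ (D ∩ A). Then x ∈ A ∩ D ∩ T, from which x ∈ (T ∩ D) ∪ (D ∩ A).

(⟹) This inclusion fails. Take A = {1}, D = {1}, T = ∅; then 1 ∈ (T ∩ D) ∪ (D ∩ A) but 1 ∉ (T ∩ D) ∩ (D ∩ A).

Only the reverse inclusion holds.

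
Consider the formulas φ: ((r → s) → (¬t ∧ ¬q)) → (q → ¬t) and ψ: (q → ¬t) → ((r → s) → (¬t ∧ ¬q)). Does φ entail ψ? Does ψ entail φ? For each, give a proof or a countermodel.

Neither direction holds.

Forward direction. This fails. Under t = T, q = F, s = F, r = F, the left side is true but the right side is false.

Converse. This fails. Under t = T, q = T, s = F, r = T, the left side is false but the right side is true.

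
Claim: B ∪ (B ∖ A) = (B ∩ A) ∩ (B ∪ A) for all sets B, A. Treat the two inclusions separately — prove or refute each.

The sets are not equal: only the reverse inclusion holds.

(⟹) This inclusion fails. Take B = {1}, A = ∅; then 1 ∈ B ∪ (B ∖ A) but 1 ∉ (B ∩ A) ∩ (B ∪ A).

(⟸) Let x ∈ (B ∩ A) ∩ (B ∪ A). Then x ∈ B ∩ A, from which x ∈ B ∪ (B ∖ A).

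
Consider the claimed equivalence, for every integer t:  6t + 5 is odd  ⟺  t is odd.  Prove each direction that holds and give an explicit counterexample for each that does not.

(→) This fails: take t = 0. Then 6t + 5 = 5, which is odd, yet t = 0 is even, not odd.

(←) Suppose t is odd. Since 6 is even, 6t is even for every t, so 6t + 5 has the same parity as 5, which is odd. Hence 6t + 5 is odd.

Only the converse holds.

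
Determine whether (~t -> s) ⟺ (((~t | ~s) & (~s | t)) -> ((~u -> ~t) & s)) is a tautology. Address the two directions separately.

Forward direction. This fails. Under t = T, u = F, s = F, the left side is true but the right side is false.

Converse. Assume the antecedent. If t is true, ~t -> s reduces to true regardless of the other variables. If t is false, the antecedent forces (t = F, u = F, s = T) or (t = F, u = T, s = T), and ~t -> s holds there. Either way ~t -> s holds.

The forward direction fails; the converse holds.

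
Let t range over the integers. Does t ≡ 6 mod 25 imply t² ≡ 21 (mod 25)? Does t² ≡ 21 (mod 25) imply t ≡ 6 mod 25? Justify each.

(⟹) This fails: take t = 6. Then 6 ≡ 6 (mod 25), but 6² = 36 ≡ 11 (mod 25), not 21.

(⟸) This fails: take t = 11. Then 11² = 121 ≡ 21 (mod 25), yet 11 ≡ 11 (mod 25), not 6.

Both directions fail.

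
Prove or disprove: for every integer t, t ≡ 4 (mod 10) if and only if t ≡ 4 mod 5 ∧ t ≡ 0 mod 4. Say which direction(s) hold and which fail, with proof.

Forward direction. This fails: t = 14 gives 14 ≡ 4 (mod 10) but 14 ≡ 2 (mod 4), so the conjunction on the right does not hold.

Converse. If t ≡ 4 (mod 5) and t ≡ 0 (mod 4), then by the Chinese remainder theorem t ≡ 4 (mod 20). Since 4 ≡ 4 (mod 10) and 10 ∣ 20, we get t ≡ 4 (mod 10).

Not equivalent: only (⇐) holds.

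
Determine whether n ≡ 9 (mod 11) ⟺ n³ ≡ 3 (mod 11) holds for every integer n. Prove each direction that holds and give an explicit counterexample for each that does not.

[⇒] Suppose n ≡ 9 (mod 11). Write n = 11j + 9. Then (11j + 9)³ = 1331j³ + 3267j² + 2673j + 729 = 11(121j³ + 297j² + 243j + 66) + 3, so n³ ≡ 3 (mod 11).

[⇐] Conversely, suppose n³ ≡ 3 (mod 11). The only residue r in {0, …, 10} with r³ ≡ 3 (mod 11) is r = 9, so n ≡ 9 (mod 11).

Both directions hold.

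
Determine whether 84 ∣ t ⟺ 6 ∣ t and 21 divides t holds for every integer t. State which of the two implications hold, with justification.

Only the forward direction holds.

Forward direction. If 84 ∣ t, write t = 84q. Since 84 = 14·6, t = 6·(14q), so 6 ∣ t; and since 84 = 4·21, t = 21·(4q), so 21 ∣ t.

Converse. This fails: take t = 42. Both 6 ∣ 42 and 21 ∣ 42, yet 42 is not a multiple of 84 (since 42 = 0·84 + 42), so 84 ∤ 42.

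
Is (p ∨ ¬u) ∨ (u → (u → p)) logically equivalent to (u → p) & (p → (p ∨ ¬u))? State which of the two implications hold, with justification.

Both directions hold; the statement is true.

Forward direction. Assume the antecedent. If p is true, (u → p) & (p → (p ∨ ¬u)) reduces to true regardless of the other variables. If p is false, the antecedent forces (p = F, u = F), and (u → p) & (p → (p ∨ ¬u)) holds there. Either way (u → p) & (p → (p ∨ ¬u)) holds.

Converse. Assume the antecedent. If p is true, (p ∨ ¬u) ∨ (u → (u → p)) reduces to true regardless of the other variables. If p is false, the antecedent forces (p = F, u = F), and (p ∨ ¬u) ∨ (u → (u → p)) holds there. Either way (p ∨ ¬u) ∨ (u → (u → p)) holds.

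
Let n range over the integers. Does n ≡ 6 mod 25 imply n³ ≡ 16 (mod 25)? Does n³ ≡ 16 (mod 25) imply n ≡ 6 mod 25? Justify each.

Both directions hold.

(⟹) Suppose n ≡ 6 mod 25. Write n = 25j + 6. Then (25j + 6)³ = 15625j³ + 11250j² + 2700j + 216 = 25(625j³ + 450j² + 108j + 8) + 16, so n³ ≡ 16 (mod 25).

(⟸) Conversely, suppose n³ ≡ 16 (mod 25). The only residue r in {0, …, 24} with r³ ≡ 16 (mod 25) is r = 6, so n ≡ 6 (mod 25).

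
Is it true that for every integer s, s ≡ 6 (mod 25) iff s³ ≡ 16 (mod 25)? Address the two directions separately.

(→) Suppose s ≡ 6 (mod 25). Write s = 25j + 6. Then (25j + 6)³ = 15625j³ + 11250j² + 2700j + 216 = 25(625j³ + 450j² + 108j + 8) + 16, so s³ ≡ 16 (mod 25).

(←) Conversely, suppose s³ ≡ 16 (mod 25). The only residue r in {0, …, 24} with r³ ≡ 16 (mod 25) is r = 6, so s ≡ 6 (mod 25).

Both directions hold; the statement is true.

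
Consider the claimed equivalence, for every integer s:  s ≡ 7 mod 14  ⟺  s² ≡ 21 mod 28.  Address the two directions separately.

The biconditional holds.

Forward direction. Suppose s ≡ 7 (mod 14). Working modulo 28, s ∈ {7, 21}; for each such r, r² ≡ 21 (mod 28).

Converse. The residues r modulo 28 with r² ≡ 21 (mod 28) are exactly {7, 21}, and each is ≡ 7 (mod 14).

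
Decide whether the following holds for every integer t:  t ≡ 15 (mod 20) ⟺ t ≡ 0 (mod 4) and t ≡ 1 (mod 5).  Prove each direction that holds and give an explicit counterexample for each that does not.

(→) This fails: t = 15 gives 15 ≡ 15 (mod 20) but 15 ≡ 3 (mod 4), so the conjunction on the right does not hold.

(←) This fails: t = 16 satisfies both congruences on the right (16 ≡ 0 mod 4 and 16 ≡ 1 mod 5) yet 16 ≡ 16 (mod 20), not 15.

Neither implication holds.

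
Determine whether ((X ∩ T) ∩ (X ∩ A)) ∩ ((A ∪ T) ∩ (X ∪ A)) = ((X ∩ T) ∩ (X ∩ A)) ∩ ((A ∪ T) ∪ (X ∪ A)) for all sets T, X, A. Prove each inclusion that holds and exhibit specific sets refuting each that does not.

Forward inclusion. Let x ∈ ((X ∩ T) ∩ (X ∩ A)) ∩ ((A ∪ T) ∩ (X ∪ A)). Then x ∈ T ∩ X ∩ A, from which x ∈ ((X ∩ T) ∩ (X ∩ A)) ∩ ((A ∪ T) ∪ (X ∪ A)).

Reverse inclusion. Let x ∈ ((X ∩ T) ∩ (X ∩ A)) ∩ ((A ∪ T) ∪ (X ∪ A)). Then x ∈ T ∩ X ∩ A, from which x ∈ ((X ∩ T) ∩ (X ∩ A)) ∩ ((A ∪ T) ∩ (X ∪ A)).

Both inclusions hold.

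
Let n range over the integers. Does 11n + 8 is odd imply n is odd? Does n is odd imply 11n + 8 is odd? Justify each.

[⇒] Suppose 11n + 8 is odd. Since 11 is odd, 11n and n have the same parity, so 11n + 8 ≡ n + 8 (mod 2). As 8 is even, 11n + 8 is odd exactly when n is odd. Thus n is odd.

[⇐] Conversely, suppose n is odd; write n = 2j + 1. Then 11n + 8 = 11·(2j + 1) + 8 = 2·11j + 19, which is odd.

The biconditional holds.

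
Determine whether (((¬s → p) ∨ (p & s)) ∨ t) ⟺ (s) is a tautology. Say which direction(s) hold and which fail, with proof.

(←) Assume the antecedent. If p is true, ((¬s → p) ∨ (p & s)) ∨ t reduces to true regardless of the other variables. If p is false, the antecedent forces (p = F, t = F, s = T) or (p = F, t = T, s = T), and ((¬s → p) ∨ (p & s)) ∨ t holds there. Either way ((¬s → p) ∨ (p & s)) ∨ t holds.

(→) This fails. Under p = T, t = F, s = F, the left side is true but the right side is false.

Only the reverse direction holds.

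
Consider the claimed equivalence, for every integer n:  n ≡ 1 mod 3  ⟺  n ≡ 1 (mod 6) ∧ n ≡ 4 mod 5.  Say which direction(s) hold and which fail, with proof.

The forward direction fails; the converse holds.

[⇐] If n ≡ 1 (mod 6) and n ≡ 4 (mod 5), then by the Chinese remainder theorem n ≡ 19 (mod 30). Since 19 ≡ 1 (mod 3) and 3 ∣ 30, we get n ≡ 1 (mod 3).

[⇒] This fails: n = 1 gives 1 ≡ 1 (mod 3) but 1 ≡ 1 (mod 5), so the conjunction on the right does not hold.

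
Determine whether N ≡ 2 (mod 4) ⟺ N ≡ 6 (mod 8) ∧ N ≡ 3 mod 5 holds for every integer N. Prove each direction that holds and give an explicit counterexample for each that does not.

[⇒] This fails: N = 2 gives 2 ≡ 2 (mod 4) but 2 ≡ 2 (mod 8), so the conjunction on the right does not hold.

[⇐] Conversely, if N ≡ 6 (mod 8) and N ≡ 3 (mod 5), then by the Chinese remainder theorem N ≡ 38 (mod 40). Since 38 ≡ 2 (mod 4) and 4 ∣ 40, we get N ≡ 2 (mod 4).

The forward direction fails; the converse holds.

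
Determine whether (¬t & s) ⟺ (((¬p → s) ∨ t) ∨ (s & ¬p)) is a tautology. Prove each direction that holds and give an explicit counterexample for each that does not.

(⇒) Assume the antecedent. If p is true, ((¬p → s) ∨ t) ∨ (s & ¬p) reduces to true regardless of the other variables. If p is false, the antecedent forces (p = F, t = F, s = T), and ((¬p → s) ∨ t) ∨ (s & ¬p) holds there. Either way ((¬p → s) ∨ t) ∨ (s & ¬p) holds.

(⇐) This fails. Under p = T, t = F, s = F, the left side is false but the right side is true.

Only the forward direction holds.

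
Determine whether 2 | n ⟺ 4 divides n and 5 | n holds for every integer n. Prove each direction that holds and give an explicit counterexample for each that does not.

(⇒) This fails: take n = 2. Certainly 2 ∣ 2, but 4 ∤ 2.

(⇐) Suppose 4 ∣ n and 5 ∣ n. Any common multiple of 4 and 5 is a multiple of their lcm; here gcd(4, 5) = 1, so lcm(4, 5) = 4·5 = 20, so 20 ∣ n. Since 2 ∣ 20, it follows that 2 ∣ n.

Only the converse holds.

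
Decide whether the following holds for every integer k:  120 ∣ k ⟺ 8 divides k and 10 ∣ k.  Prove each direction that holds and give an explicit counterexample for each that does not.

(⇐) This fails: take k = 40. Both 8 ∣ 40 and 10 ∣ 40, yet 40 is not a multiple of 120 (since 40 = 0·120 + 40), so 120 ∤ 40.

(⇒) If 120 ∣ k, write k = 120q. Since 120 = 15·8, k = 8·(15q), so 8 ∣ k; and since 120 = 12·10, k = 10·(12q), so 10 ∣ k.

Not equivalent: only (⇒) holds.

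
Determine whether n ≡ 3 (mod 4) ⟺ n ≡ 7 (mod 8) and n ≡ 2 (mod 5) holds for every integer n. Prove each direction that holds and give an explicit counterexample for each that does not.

The forward direction fails; the converse holds.

[⇒] This fails: n = 3 gives 3 ≡ 3 (mod 4) but 3 ≡ 3 (mod 8), so the conjunction on the right does not hold.

[⇐] Conversely, if n ≡ 7 (mod 8) and n ≡ 2 (mod 5), then by the Chinese remainder theorem n ≡ 7 (mod 40). Since 7 ≡ 3 (mod 4) and 4 ∣ 40, we get n ≡ 3 (mod 4).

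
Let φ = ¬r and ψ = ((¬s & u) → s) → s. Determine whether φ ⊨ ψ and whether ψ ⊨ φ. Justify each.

Both directions fail.

(→) This fails. Under r = F, s = F, u = F, the left side is true but the right side is false.

(←) This fails. Under r = T, s = T, u = F, the left side is false but the right side is true.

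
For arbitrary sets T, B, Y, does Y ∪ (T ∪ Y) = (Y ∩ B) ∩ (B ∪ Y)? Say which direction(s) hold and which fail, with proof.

Forward inclusion. This inclusion fails. Take T = {1}, B = ∅, Y = ∅; then 1 ∈ Y ∪ (T ∪ Y) but 1 ∉ (Y ∩ B) ∩ (B ∪ Y).

Reverse inclusion. Let x ∈ (Y ∩ B) ∩ (B ∪ Y). Then either x ∈ B ∩ Y and x ∉ T; or x ∈ T ∩ B ∩ Y. In each case x ∈ Y ∪ (T ∪ Y), so (Y ∩ B) ∩ (B ∪ Y) ⊆ Y ∪ (T ∪ Y).

(⊆) fails; (⊇) holds.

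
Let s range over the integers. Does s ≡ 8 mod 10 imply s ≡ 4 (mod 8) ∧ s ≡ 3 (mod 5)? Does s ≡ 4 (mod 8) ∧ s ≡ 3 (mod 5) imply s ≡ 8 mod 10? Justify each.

(⟹) This fails: s = 8 gives 8 ≡ 8 (mod 10) but 8 ≡ 0 (mod 8), so the conjunction on the right does not hold.

(⟸) Conversely, if s ≡ 4 (mod 8) and s ≡ 3 (mod 5), then by the Chinese remainder theorem s ≡ 28 (mod 40). Since 28 ≡ 8 (mod 10) and 10 ∣ 40, we get s ≡ 8 (mod 10).

The forward direction fails; the converse holds.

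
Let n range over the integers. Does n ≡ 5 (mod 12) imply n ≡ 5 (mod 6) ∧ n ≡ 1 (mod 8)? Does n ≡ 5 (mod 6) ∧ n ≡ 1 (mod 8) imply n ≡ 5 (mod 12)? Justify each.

Only the converse holds.

(⇐) If n ≡ 5 (mod 6) and n ≡ 1 (mod 8), then by the Chinese remainder theorem n ≡ 17 (mod 24). Since 17 ≡ 5 (mod 12) and 12 ∣ 24, we get n ≡ 5 (mod 12).

(⇒) This fails: n = 5 gives 5 ≡ 5 (mod 12) but 5 ≡ 5 (mod 8), so the conjunction on the right does not hold.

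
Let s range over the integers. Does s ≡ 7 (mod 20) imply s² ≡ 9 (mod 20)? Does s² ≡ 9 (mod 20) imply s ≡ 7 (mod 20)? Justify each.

[⇒] Suppose s ≡ 7 (mod 20). Write s = 20j + 7. Then (20j + 7)² = 400j² + 280j + 49 = 20(20j² + 14j + 2) + 9, so s² ≡ 9 (mod 20).

[⇐] This fails: take s = 3. Then 3² = 9 ≡ 9 (mod 20), yet 3 ≡ 3 (mod 20), not 7.

The forward direction holds; the converse fails.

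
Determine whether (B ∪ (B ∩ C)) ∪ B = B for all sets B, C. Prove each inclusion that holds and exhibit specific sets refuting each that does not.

(⊆) Let x ∈ (B ∪ (B ∩ C)) ∪ B. Then either x ∈ B and x ∉ C; or x ∈ B ∩ C. In each case x ∈ B, so (B ∪ (B ∩ C)) ∪ B ⊆ B.

(⊇) Let x ∈ B. Then either x ∈ B and x ∉ C; or x ∈ B ∩ C. In each case x ∈ (B ∪ (B ∩ C)) ∪ B, so B ⊆ (B ∪ (B ∩ C)) ∪ B.

The two sets are equal.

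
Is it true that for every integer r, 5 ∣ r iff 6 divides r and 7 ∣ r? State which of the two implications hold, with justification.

(⟹) This fails: take r = 5. Certainly 5 ∣ 5, but 6 ∤ 5.

(⟸) This fails: take r = 42. Both 6 ∣ 42 and 7 ∣ 42, yet 42 is not a multiple of 5 (since 42 = 8·5 + 2), so 5 ∤ 42.

(⇒) fails and (⇐) fails.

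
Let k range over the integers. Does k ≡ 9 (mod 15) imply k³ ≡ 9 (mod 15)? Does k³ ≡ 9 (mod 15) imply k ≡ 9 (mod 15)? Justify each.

(→) Suppose k ≡ 9 (mod 15). Write k = 15j + 9. Then (15j + 9)³ = 3375j³ + 6075j² + 3645j + 729 = 15(225j³ + 405j² + 243j + 48) + 9, so k³ ≡ 9 (mod 15).

(←) Conversely, suppose k³ ≡ 9 (mod 15). The only residue r in {0, …, 14} with r³ ≡ 9 (mod 15) is r = 9, so k ≡ 9 (mod 15).

Both implications hold.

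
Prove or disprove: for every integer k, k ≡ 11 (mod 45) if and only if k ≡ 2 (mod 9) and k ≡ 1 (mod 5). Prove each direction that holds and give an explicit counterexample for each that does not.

Both directions hold; the statement is true.

(⇐) If k ≡ 2 (mod 9) and k ≡ 1 (mod 5), then by the Chinese remainder theorem k ≡ 11 (mod 45). This is exactly k ≡ 11 (mod 45).

(⇒) Suppose k ≡ 11 (mod 45); write k = 45j + 11. Since 9 ∣ 45, reducing mod 9 gives k ≡ 11 ≡ 2 (mod 9); since 5 ∣ 45, reducing mod 5 gives k ≡ 11 ≡ 1 (mod 5).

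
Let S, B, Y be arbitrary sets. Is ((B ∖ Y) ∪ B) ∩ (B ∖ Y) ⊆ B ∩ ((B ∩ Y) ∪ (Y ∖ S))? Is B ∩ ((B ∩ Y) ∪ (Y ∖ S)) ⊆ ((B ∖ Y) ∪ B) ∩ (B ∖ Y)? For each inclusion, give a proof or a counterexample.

(⊆) fails and (⊇) fails.

(⟹) This inclusion fails. Take S = ∅, B = {1}, Y = ∅; then 1 ∈ ((B ∖ Y) ∪ B) ∩ (B ∖ Y) but 1 ∉ B ∩ ((B ∩ Y) ∪ (Y ∖ S)).

(⟸) This inclusion fails. Take S = ∅, B = {1}, Y = {1}; then 1 ∈ B ∩ ((B ∩ Y) ∪ (Y ∖ S)) but 1 ∉ ((B ∖ Y) ∪ B) ∩ (B ∖ Y).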